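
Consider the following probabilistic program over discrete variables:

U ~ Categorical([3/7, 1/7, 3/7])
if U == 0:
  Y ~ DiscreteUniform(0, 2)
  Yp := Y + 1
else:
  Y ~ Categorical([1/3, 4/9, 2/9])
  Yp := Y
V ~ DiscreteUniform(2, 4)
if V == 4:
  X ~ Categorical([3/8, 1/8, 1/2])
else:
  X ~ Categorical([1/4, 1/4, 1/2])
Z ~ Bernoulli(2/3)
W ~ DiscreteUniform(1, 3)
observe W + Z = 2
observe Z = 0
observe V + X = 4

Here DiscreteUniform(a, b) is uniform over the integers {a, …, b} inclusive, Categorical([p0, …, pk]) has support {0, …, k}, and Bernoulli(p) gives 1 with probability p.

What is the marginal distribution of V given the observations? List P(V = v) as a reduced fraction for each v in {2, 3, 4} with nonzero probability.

P(V=2) = 4/9, P(V=3) = 2/9, P(V=4) = 1/3

Enumerate traces; 27 have nonzero weight after conditioning:
  (U=0, Y=0, V=2, X=2, Z=0, W=2) weight 1/378
  (U=0, Y=0, V=3, X=1, Z=0, W=2) weight 1/756
  (U=0, Y=0, V=4, X=0, Z=0, W=2) weight 1/504
  (U=0, Y=1, V=2, X=2, Z=0, W=2) weight 1/378
  (U=0, Y=1, V=3, X=1, Z=0, W=2) weight 1/756
  (U=0, Y=1, V=4, X=0, Z=0, W=2) weight 1/504
  (U=0, Y=2, V=2, X=2, Z=0, W=2) weight 1/378
  (U=0, Y=2, V=3, X=1, Z=0, W=2) weight 1/756
  … 19 more
Group by V:
  weight(V=2) = 1/54
  weight(V=3) = 1/108
  weight(V=4) = 1/72
Total weight = 1/54 + 1/108 + 1/72 = 1/24
P(V=2 | obs) = 1/54 / 1/24 = 4/9
P(V=3 | obs) = 1/108 / 1/24 = 2/9
P(V=4 | obs) = 1/72 / 1/24 = 1/3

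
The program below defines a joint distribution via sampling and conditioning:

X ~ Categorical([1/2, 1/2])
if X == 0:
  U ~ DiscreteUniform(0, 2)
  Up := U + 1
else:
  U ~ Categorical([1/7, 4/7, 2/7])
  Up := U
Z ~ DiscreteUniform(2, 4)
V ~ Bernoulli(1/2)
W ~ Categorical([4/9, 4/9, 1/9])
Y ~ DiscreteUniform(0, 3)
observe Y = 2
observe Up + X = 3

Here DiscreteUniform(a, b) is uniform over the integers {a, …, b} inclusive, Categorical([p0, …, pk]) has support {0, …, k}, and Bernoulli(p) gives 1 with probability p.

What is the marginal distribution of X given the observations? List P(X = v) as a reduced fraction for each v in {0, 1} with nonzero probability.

Enumerate traces; 36 have nonzero weight after conditioning:
  (X=0, U=2, Z=2, V=0, W=0, Y=2) weight 1/324
  (X=0, U=2, Z=2, V=0, W=1, Y=2) weight 1/324
  (X=0, U=2, Z=2, V=0, W=2, Y=2) weight 1/1296
  (X=0, U=2, Z=2, V=1, W=0, Y=2) weight 1/324
  (X=0, U=2, Z=2, V=1, W=1, Y=2) weight 1/324
  (X=0, U=2, Z=2, V=1, W=2, Y=2) weight 1/1296
  (X=0, U=2, Z=3, V=0, W=0, Y=2) weight 1/324
  (X=0, U=2, Z=3, V=0, W=1, Y=2) weight 1/324
  (X=1, U=2, Z=2, V=0, W=0, Y=2) weight 1/378
  … 27 more
Group by X:
  weight(X=0) = 1/24
  weight(X=1) = 1/28
Total weight = 1/24 + 1/28 = 13/168
P(X=0 | obs) = 1/24 / 13/168 = 7/13
P(X=1 | obs) = 1/28 / 13/168 = 6/13

P(X=0) = 7/13, P(X=1) = 6/13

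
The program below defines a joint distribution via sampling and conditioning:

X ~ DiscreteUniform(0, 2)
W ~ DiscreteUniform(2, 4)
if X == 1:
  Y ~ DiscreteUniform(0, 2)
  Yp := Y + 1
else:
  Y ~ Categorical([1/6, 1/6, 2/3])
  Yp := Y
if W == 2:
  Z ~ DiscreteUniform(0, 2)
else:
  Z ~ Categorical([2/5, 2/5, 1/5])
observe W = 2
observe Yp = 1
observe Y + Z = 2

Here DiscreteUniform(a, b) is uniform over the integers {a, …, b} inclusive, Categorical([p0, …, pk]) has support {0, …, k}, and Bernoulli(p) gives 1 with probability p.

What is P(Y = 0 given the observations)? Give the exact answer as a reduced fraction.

P(Y = 0 | obs) = 1/2

Enumerate traces; 3 have nonzero weight after conditioning:
  (X=0, W=2, Y=1, Z=1) weight 1/162
  (X=1, W=2, Y=0, Z=2) weight 1/81
  (X=2, W=2, Y=1, Z=1) weight 1/162
Group by Y:
  weight(Y=0) = 1/81
  weight(Y=1) = 1/81
Total weight = 1/81 + 1/81 = 2/81
P(Y=0 | obs) = 1/81 / 2/81 = 1/2
P(Y=1 | obs) = 1/81 / 2/81 = 1/2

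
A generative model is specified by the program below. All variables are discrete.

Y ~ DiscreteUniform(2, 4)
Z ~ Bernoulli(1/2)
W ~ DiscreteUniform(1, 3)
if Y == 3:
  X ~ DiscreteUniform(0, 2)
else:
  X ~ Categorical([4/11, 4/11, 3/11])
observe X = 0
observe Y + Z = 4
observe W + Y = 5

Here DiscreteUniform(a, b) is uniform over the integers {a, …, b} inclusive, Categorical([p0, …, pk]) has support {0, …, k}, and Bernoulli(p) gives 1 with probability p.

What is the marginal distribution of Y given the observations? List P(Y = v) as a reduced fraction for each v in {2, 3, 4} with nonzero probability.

Enumerate traces; 2 have nonzero weight after conditioning:
  (Y=3, Z=1, W=2, X=0) weight 1/54
  (Y=4, Z=0, W=1, X=0) weight 2/99
Group by Y:
  weight(Y=3) = 1/54
  weight(Y=4) = 2/99
Total weight = 1/54 + 2/99 = 23/594
P(Y=3 | obs) = 1/54 / 23/594 = 11/23
P(Y=4 | obs) = 2/99 / 23/594 = 12/23

P(Y=3) = 11/23, P(Y=4) = 12/23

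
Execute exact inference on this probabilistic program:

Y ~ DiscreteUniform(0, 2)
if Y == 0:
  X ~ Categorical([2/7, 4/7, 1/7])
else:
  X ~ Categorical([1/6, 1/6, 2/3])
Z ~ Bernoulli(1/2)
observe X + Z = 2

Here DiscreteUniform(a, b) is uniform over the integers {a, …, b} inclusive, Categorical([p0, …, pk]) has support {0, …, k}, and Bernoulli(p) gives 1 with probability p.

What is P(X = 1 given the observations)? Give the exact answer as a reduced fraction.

P(X = 1 | obs) = 19/50

Enumerate traces; 6 have nonzero weight after conditioning:
  (Y=0, X=1, Z=1) weight 2/21
  (Y=0, X=2, Z=0) weight 1/42
  (Y=1, X=1, Z=1) weight 1/36
  (Y=1, X=2, Z=0) weight 1/9
  (Y=2, X=1, Z=1) weight 1/36
  (Y=2, X=2, Z=0) weight 1/9
Group by X:
  weight(X=1) = 19/126
  weight(X=2) = 31/126
Total weight = 19/126 + 31/126 = 25/63
P(X=1 | obs) = 19/126 / 25/63 = 19/50
P(X=2 | obs) = 31/126 / 25/63 = 31/50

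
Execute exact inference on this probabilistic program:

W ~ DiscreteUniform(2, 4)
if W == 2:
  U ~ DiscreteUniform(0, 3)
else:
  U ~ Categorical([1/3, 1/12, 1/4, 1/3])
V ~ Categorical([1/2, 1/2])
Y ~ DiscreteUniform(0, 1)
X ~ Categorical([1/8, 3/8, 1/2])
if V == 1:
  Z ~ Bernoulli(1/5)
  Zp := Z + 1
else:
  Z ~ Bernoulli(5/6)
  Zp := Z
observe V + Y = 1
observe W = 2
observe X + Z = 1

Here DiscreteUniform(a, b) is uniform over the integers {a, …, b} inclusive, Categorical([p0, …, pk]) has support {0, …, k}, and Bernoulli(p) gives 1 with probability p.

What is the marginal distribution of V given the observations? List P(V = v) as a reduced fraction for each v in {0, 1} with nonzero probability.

Enumerate traces; 16 have nonzero weight after conditioning:
  (W=2, U=0, V=0, Y=1, X=0, Z=1) weight 5/2304
  (W=2, U=0, V=0, Y=1, X=1, Z=0) weight 1/768
  (W=2, U=0, V=1, Y=0, X=0, Z=1) weight 1/1920
  (W=2, U=0, V=1, Y=0, X=1, Z=0) weight 1/160
  (W=2, U=1, V=0, Y=1, X=0, Z=1) weight 5/2304
  (W=2, U=1, V=0, Y=1, X=1, Z=0) weight 1/768
  (W=2, U=1, V=1, Y=0, X=0, Z=1) weight 1/1920
  (W=2, U=1, V=1, Y=0, X=1, Z=0) weight 1/160
  … 8 more
Group by V:
  weight(V=0) = 1/72
  weight(V=1) = 13/480
Total weight = 1/72 + 13/480 = 59/1440
P(V=0 | obs) = 1/72 / 59/1440 = 20/59
P(V=1 | obs) = 13/480 / 59/1440 = 39/59

P(V=0) = 20/59, P(V=1) = 39/59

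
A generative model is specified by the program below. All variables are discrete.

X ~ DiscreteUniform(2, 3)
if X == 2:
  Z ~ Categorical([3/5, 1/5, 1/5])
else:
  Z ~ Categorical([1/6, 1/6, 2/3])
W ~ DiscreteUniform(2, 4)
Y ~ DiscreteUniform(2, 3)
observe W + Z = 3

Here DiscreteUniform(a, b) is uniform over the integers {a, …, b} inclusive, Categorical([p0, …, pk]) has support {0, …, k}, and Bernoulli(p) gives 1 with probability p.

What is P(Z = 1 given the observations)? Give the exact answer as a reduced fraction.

Enumerate traces; 8 have nonzero weight after conditioning:
  (X=2, Z=0, W=3, Y=2) weight 1/20
  (X=2, Z=0, W=3, Y=3) weight 1/20
  (X=2, Z=1, W=2, Y=2) weight 1/60
  (X=2, Z=1, W=2, Y=3) weight 1/60
  (X=3, Z=0, W=3, Y=2) weight 1/72
  (X=3, Z=0, W=3, Y=3) weight 1/72
  (X=3, Z=1, W=2, Y=2) weight 1/72
  (X=3, Z=1, W=2, Y=3) weight 1/72
Group by Z:
  weight(Z=0) = 23/180
  weight(Z=1) = 11/180
Total weight = 23/180 + 11/180 = 17/90
P(Z=0 | obs) = 23/180 / 17/90 = 23/34
P(Z=1 | obs) = 11/180 / 17/90 = 11/34

P(Z = 1 | obs) = 11/34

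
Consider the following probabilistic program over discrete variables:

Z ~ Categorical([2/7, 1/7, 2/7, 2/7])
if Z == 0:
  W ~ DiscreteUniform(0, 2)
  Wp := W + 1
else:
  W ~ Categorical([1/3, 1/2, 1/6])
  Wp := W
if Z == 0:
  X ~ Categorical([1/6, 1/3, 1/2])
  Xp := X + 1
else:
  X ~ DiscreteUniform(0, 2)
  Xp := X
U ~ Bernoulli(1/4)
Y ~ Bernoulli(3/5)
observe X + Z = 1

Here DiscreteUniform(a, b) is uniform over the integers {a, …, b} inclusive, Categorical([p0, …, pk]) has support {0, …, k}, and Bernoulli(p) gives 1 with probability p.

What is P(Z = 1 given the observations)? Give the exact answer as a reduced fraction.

P(Z = 1 | obs) = 1/3

Enumerate traces; 24 have nonzero weight after conditioning:
  (Z=0, W=0, X=1, U=0, Y=0) weight 1/105
  (Z=0, W=0, X=1, U=0, Y=1) weight 1/70
  (Z=0, W=0, X=1, U=1, Y=0) weight 1/315
  (Z=0, W=0, X=1, U=1, Y=1) weight 1/210
  (Z=0, W=1, X=1, U=0, Y=0) weight 1/105
  (Z=0, W=1, X=1, U=0, Y=1) weight 1/70
  (Z=0, W=1, X=1, U=1, Y=0) weight 1/315
  (Z=0, W=1, X=1, U=1, Y=1) weight 1/210
  (Z=1, W=0, X=0, U=0, Y=0) weight 1/210
  … 15 more
Group by Z:
  weight(Z=0) = 2/21
  weight(Z=1) = 1/21
Total weight = 2/21 + 1/21 = 1/7
P(Z=0 | obs) = 2/21 / 1/7 = 2/3
P(Z=1 | obs) = 1/21 / 1/7 = 1/3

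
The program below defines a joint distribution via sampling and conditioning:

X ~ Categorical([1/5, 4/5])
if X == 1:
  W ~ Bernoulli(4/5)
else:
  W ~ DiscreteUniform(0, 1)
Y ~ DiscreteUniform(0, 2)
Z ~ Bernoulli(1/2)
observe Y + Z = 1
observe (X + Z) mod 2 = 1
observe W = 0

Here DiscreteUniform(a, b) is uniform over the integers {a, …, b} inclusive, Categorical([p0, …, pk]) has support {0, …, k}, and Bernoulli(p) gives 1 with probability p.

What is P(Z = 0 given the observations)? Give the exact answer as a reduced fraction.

P(Z = 0 | obs) = 8/13

Enumerate traces; 2 have nonzero weight after conditioning:
  (X=0, W=0, Y=0, Z=1) weight 1/60
  (X=1, W=0, Y=1, Z=0) weight 2/75
Group by Z:
  weight(Z=0) = 2/75
  weight(Z=1) = 1/60
Total weight = 2/75 + 1/60 = 13/300
P(Z=0 | obs) = 2/75 / 13/300 = 8/13
P(Z=1 | obs) = 1/60 / 13/300 = 5/13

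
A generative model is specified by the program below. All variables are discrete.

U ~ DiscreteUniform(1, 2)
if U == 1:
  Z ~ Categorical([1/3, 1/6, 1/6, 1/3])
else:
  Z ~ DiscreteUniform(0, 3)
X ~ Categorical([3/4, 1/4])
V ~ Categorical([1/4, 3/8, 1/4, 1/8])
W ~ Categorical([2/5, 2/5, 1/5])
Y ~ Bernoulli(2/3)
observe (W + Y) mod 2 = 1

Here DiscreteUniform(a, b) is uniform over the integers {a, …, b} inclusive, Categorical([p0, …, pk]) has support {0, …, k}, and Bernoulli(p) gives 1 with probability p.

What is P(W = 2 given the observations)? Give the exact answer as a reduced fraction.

Enumerate traces; 192 have nonzero weight after conditioning:
  (U=1, Z=0, X=0, V=0, W=0, Y=1) weight 1/120
  (U=1, Z=0, X=0, V=0, W=1, Y=0) weight 1/240
  (U=1, Z=0, X=0, V=0, W=2, Y=1) weight 1/240
  (U=1, Z=0, X=0, V=1, W=0, Y=1) weight 1/80
  (U=1, Z=0, X=0, V=1, W=1, Y=0) weight 1/160
  (U=1, Z=0, X=0, V=1, W=2, Y=1) weight 1/160
  (U=1, Z=0, X=0, V=2, W=0, Y=1) weight 1/120
  (U=1, Z=0, X=0, V=2, W=1, Y=0) weight 1/240
  … 184 more
Group by W:
  weight(W=0) = 4/15
  weight(W=1) = 2/15
  weight(W=2) = 2/15
Total weight = 4/15 + 2/15 + 2/15 = 8/15
P(W=0 | obs) = 4/15 / 8/15 = 1/2
P(W=1 | obs) = 2/15 / 8/15 = 1/4
P(W=2 | obs) = 2/15 / 8/15 = 1/4

P(W = 2 | obs) = 1/4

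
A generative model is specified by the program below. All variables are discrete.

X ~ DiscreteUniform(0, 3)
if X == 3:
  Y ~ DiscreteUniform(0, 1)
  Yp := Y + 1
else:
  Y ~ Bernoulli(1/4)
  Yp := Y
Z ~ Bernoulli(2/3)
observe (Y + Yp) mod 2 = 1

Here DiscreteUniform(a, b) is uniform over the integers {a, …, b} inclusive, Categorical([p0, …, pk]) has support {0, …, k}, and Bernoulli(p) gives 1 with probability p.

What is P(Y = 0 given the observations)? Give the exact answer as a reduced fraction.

P(Y = 0 | obs) = 1/2

Enumerate traces; 4 have nonzero weight after conditioning:
  (X=3, Y=0, Z=0) weight 1/24
  (X=3, Y=0, Z=1) weight 1/12
  (X=3, Y=1, Z=0) weight 1/24
  (X=3, Y=1, Z=1) weight 1/12
Group by Y:
  weight(Y=0) = 1/8
  weight(Y=1) = 1/8
Total weight = 1/8 + 1/8 = 1/4
P(Y=0 | obs) = 1/8 / 1/4 = 1/2
P(Y=1 | obs) = 1/8 / 1/4 = 1/2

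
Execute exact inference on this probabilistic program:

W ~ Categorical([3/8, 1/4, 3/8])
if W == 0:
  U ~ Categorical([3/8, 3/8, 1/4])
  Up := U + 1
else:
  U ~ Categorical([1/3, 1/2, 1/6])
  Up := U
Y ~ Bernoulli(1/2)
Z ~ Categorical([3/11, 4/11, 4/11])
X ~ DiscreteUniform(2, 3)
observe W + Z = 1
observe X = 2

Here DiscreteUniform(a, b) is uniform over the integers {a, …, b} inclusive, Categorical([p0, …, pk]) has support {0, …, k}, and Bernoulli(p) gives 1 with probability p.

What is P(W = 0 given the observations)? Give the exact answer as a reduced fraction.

Enumerate traces; 12 have nonzero weight after conditioning:
  (W=0, U=0, Y=0, Z=1, X=2) weight 9/704
  (W=0, U=0, Y=1, Z=1, X=2) weight 9/704
  (W=0, U=1, Y=0, Z=1, X=2) weight 9/704
  (W=0, U=1, Y=1, Z=1, X=2) weight 9/704
  (W=0, U=2, Y=0, Z=1, X=2) weight 3/352
  (W=0, U=2, Y=1, Z=1, X=2) weight 3/352
  (W=1, U=0, Y=0, Z=0, X=2) weight 1/176
  (W=1, U=0, Y=1, Z=0, X=2) weight 1/176
  … 4 more
Group by W:
  weight(W=0) = 3/44
  weight(W=1) = 3/88
Total weight = 3/44 + 3/88 = 9/88
P(W=0 | obs) = 3/44 / 9/88 = 2/3
P(W=1 | obs) = 3/88 / 9/88 = 1/3

P(W = 0 | obs) = 2/3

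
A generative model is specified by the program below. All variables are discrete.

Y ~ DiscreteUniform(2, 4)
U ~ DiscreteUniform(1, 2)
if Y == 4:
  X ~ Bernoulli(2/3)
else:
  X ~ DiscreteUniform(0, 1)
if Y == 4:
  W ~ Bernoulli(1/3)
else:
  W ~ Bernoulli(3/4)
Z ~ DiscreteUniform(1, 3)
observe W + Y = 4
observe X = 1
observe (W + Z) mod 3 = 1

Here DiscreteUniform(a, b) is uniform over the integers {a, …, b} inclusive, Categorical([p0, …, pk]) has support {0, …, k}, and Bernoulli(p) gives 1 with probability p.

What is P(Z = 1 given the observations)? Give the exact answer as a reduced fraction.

P(Z = 1 | obs) = 32/59

Enumerate traces; 4 have nonzero weight after conditioning:
  (Y=3, U=1, X=1, W=1, Z=3) weight 1/48
  (Y=3, U=2, X=1, W=1, Z=3) weight 1/48
  (Y=4, U=1, X=1, W=0, Z=1) weight 2/81
  (Y=4, U=2, X=1, W=0, Z=1) weight 2/81
Group by Z:
  weight(Z=1) = 4/81
  weight(Z=3) = 1/24
Total weight = 4/81 + 1/24 = 59/648
P(Z=1 | obs) = 4/81 / 59/648 = 32/59
P(Z=3 | obs) = 1/24 / 59/648 = 27/59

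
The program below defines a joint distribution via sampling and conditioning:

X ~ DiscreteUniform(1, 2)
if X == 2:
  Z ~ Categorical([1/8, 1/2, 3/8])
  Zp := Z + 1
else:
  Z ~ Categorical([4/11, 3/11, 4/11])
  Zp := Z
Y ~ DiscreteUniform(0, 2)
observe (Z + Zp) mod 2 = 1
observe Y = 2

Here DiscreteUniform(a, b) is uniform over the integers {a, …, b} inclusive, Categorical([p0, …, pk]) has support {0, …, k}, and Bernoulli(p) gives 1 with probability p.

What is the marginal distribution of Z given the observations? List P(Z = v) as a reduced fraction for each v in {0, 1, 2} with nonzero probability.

P(Z=0) = 1/8, P(Z=1) = 1/2, P(Z=2) = 3/8

Enumerate traces; 3 have nonzero weight after conditioning:
  (X=2, Z=0, Y=2) weight 1/48
  (X=2, Z=1, Y=2) weight 1/12
  (X=2, Z=2, Y=2) weight 1/16
Group by Z:
  weight(Z=0) = 1/48
  weight(Z=1) = 1/12
  weight(Z=2) = 1/16
Total weight = 1/48 + 1/12 + 1/16 = 1/6
P(Z=0 | obs) = 1/48 / 1/6 = 1/8
P(Z=1 | obs) = 1/12 / 1/6 = 1/2
P(Z=2 | obs) = 1/16 / 1/6 = 3/8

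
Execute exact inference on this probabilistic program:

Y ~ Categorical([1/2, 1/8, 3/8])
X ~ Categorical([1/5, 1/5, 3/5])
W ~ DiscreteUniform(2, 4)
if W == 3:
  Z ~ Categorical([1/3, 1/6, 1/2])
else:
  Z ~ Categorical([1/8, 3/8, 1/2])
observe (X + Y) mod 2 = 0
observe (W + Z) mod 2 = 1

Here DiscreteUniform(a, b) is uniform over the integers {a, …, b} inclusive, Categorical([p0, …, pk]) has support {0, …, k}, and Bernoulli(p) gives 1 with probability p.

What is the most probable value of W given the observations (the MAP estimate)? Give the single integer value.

Enumerate traces; 20 have nonzero weight after conditioning:
  (Y=0, X=0, W=2, Z=1) weight 1/80
  (Y=0, X=0, W=3, Z=0) weight 1/90
  (Y=0, X=0, W=3, Z=2) weight 1/60
  (Y=0, X=0, W=4, Z=1) weight 1/80
  (Y=0, X=2, W=2, Z=1) weight 3/80
  (Y=0, X=2, W=3, Z=0) weight 1/30
  (Y=0, X=2, W=3, Z=2) weight 1/20
  (Y=0, X=2, W=4, Z=1) weight 3/80
  … 12 more
Group by W:
  weight(W=2) = 29/320
  weight(W=3) = 29/144
  weight(W=4) = 29/320
Total weight = 29/320 + 29/144 + 29/320 = 551/1440
P(W=2 | obs) = 29/320 / 551/1440 = 9/38
P(W=3 | obs) = 29/144 / 551/1440 = 10/19
P(W=4 | obs) = 29/320 / 551/1440 = 9/38
argmax = 3

argmax_v P(W = v | obs) = 3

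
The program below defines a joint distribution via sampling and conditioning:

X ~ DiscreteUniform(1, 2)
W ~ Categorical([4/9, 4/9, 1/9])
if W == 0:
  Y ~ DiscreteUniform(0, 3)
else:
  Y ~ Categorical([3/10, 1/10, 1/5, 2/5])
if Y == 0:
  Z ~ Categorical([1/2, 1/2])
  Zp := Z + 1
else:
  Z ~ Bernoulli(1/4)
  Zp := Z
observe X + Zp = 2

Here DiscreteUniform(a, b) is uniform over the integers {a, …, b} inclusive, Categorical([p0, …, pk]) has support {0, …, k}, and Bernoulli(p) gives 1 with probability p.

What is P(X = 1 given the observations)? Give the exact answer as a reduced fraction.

P(X = 1 | obs) = 23/62

Enumerate traces; 21 have nonzero weight after conditioning:
  (X=1, W=0, Y=0, Z=0) weight 1/36
  (X=1, W=0, Y=1, Z=1) weight 1/72
  (X=1, W=0, Y=2, Z=1) weight 1/72
  (X=1, W=0, Y=3, Z=1) weight 1/72
  (X=1, W=1, Y=0, Z=0) weight 1/30
  (X=1, W=1, Y=1, Z=1) weight 1/180
  (X=1, W=1, Y=2, Z=1) weight 1/90
  (X=1, W=1, Y=3, Z=1) weight 1/45
  (X=2, W=0, Y=1, Z=0) weight 1/24
  … 12 more
Group by X:
  weight(X=1) = 23/144
  weight(X=2) = 13/48
Total weight = 23/144 + 13/48 = 31/72
P(X=1 | obs) = 23/144 / 31/72 = 23/62
P(X=2 | obs) = 13/48 / 31/72 = 39/62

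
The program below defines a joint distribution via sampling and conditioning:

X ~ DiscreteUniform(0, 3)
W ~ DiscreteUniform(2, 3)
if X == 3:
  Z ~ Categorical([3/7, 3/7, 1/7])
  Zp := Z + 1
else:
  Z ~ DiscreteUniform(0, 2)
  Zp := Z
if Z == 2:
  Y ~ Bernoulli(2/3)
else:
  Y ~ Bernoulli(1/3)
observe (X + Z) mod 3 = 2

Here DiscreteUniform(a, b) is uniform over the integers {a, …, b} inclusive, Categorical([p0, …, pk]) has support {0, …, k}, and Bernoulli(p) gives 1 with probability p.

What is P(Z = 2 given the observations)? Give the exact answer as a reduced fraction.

Enumerate traces; 16 have nonzero weight after conditioning:
  (X=0, W=2, Z=2, Y=0) weight 1/72
  (X=0, W=2, Z=2, Y=1) weight 1/36
  (X=0, W=3, Z=2, Y=0) weight 1/72
  (X=0, W=3, Z=2, Y=1) weight 1/36
  (X=1, W=2, Z=1, Y=0) weight 1/36
  (X=1, W=2, Z=1, Y=1) weight 1/72
  (X=1, W=3, Z=1, Y=0) weight 1/36
  (X=1, W=3, Z=1, Y=1) weight 1/72
  (X=2, W=2, Z=0, Y=0) weight 1/36
  … 7 more
Group by Z:
  weight(Z=0) = 1/12
  weight(Z=1) = 1/12
  weight(Z=2) = 5/42
Total weight = 1/12 + 1/12 + 5/42 = 2/7
P(Z=0 | obs) = 1/12 / 2/7 = 7/24
P(Z=1 | obs) = 1/12 / 2/7 = 7/24
P(Z=2 | obs) = 5/42 / 2/7 = 5/12

P(Z = 2 | obs) = 5/12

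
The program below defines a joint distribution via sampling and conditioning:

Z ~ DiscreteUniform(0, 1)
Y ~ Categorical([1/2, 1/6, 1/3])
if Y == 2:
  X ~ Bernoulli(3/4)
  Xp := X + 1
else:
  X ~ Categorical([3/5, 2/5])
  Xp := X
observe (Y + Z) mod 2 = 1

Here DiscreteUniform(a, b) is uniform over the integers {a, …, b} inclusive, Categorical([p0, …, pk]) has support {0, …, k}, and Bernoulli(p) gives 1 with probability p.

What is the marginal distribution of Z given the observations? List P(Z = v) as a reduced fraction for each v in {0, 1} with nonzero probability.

P(Z=0) = 1/6, P(Z=1) = 5/6

Enumerate traces; 6 have nonzero weight after conditioning:
  (Z=0, Y=1, X=0) weight 1/20
  (Z=0, Y=1, X=1) weight 1/30
  (Z=1, Y=0, X=0) weight 3/20
  (Z=1, Y=0, X=1) weight 1/10
  (Z=1, Y=2, X=0) weight 1/24
  (Z=1, Y=2, X=1) weight 1/8
Group by Z:
  weight(Z=0) = 1/12
  weight(Z=1) = 5/12
Total weight = 1/12 + 5/12 = 1/2
P(Z=0 | obs) = 1/12 / 1/2 = 1/6
P(Z=1 | obs) = 5/12 / 1/2 = 5/6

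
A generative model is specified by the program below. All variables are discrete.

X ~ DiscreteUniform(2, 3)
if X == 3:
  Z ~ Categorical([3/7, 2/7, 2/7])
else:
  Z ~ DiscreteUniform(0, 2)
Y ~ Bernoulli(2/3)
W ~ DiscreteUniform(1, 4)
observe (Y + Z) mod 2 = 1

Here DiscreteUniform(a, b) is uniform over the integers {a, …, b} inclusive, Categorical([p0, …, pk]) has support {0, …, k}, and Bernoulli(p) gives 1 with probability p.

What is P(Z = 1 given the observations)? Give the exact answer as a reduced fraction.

Enumerate traces; 24 have nonzero weight after conditioning:
  (X=2, Z=0, Y=1, W=1) weight 1/36
  (X=2, Z=0, Y=1, W=2) weight 1/36
  (X=2, Z=0, Y=1, W=3) weight 1/36
  (X=2, Z=0, Y=1, W=4) weight 1/36
  (X=2, Z=1, Y=0, W=1) weight 1/72
  (X=2, Z=1, Y=0, W=2) weight 1/72
  (X=2, Z=1, Y=0, W=3) weight 1/72
  (X=2, Z=1, Y=0, W=4) weight 1/72
  (X=2, Z=2, Y=1, W=1) weight 1/36
  … 15 more
Group by Z:
  weight(Z=0) = 16/63
  weight(Z=1) = 13/126
  weight(Z=2) = 13/63
Total weight = 16/63 + 13/126 + 13/63 = 71/126
P(Z=0 | obs) = 16/63 / 71/126 = 32/71
P(Z=1 | obs) = 13/126 / 71/126 = 13/71
P(Z=2 | obs) = 13/63 / 71/126 = 26/71

P(Z = 1 | obs) = 13/71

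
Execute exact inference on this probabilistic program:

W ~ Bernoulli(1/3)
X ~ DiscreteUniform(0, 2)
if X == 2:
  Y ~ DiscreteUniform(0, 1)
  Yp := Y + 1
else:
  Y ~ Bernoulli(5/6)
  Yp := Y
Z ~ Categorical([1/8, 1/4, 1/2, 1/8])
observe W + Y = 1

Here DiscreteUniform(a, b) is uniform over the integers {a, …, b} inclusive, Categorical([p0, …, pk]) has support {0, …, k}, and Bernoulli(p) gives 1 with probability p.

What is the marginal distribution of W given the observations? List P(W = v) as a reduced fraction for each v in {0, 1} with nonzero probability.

P(W=0) = 26/31, P(W=1) = 5/31

Enumerate traces; 24 have nonzero weight after conditioning:
  (W=0, X=0, Y=1, Z=0) weight 5/216
  (W=0, X=0, Y=1, Z=1) weight 5/108
  (W=0, X=0, Y=1, Z=2) weight 5/54
  (W=0, X=0, Y=1, Z=3) weight 5/216
  (W=0, X=1, Y=1, Z=0) weight 5/216
  (W=0, X=1, Y=1, Z=1) weight 5/108
  (W=0, X=1, Y=1, Z=2) weight 5/54
  (W=0, X=1, Y=1, Z=3) weight 5/216
  (W=1, X=0, Y=0, Z=0) weight 1/432
  … 15 more
Group by W:
  weight(W=0) = 13/27
  weight(W=1) = 5/54
Total weight = 13/27 + 5/54 = 31/54
P(W=0 | obs) = 13/27 / 31/54 = 26/31
P(W=1 | obs) = 5/54 / 31/54 = 5/31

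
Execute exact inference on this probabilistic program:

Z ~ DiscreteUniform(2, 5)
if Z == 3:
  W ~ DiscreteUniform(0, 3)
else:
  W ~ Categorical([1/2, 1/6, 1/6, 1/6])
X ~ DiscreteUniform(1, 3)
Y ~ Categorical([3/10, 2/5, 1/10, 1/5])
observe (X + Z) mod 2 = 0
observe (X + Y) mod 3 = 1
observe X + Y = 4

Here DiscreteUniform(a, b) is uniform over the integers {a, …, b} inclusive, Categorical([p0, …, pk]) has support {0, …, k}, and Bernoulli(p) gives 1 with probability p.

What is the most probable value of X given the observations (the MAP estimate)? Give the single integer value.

Enumerate traces; 24 have nonzero weight after conditioning:
  (Z=2, W=0, X=2, Y=2) weight 1/240
  (Z=2, W=1, X=2, Y=2) weight 1/720
  (Z=2, W=2, X=2, Y=2) weight 1/720
  (Z=2, W=3, X=2, Y=2) weight 1/720
  (Z=3, W=0, X=1, Y=3) weight 1/240
  (Z=3, W=0, X=3, Y=1) weight 1/120
  (Z=3, W=1, X=1, Y=3) weight 1/240
  (Z=3, W=1, X=3, Y=1) weight 1/120
  … 16 more
Group by X:
  weight(X=1) = 1/30
  weight(X=2) = 1/60
  weight(X=3) = 1/15
Total weight = 1/30 + 1/60 + 1/15 = 7/60
P(X=1 | obs) = 1/30 / 7/60 = 2/7
P(X=2 | obs) = 1/60 / 7/60 = 1/7
P(X=3 | obs) = 1/15 / 7/60 = 4/7
argmax = 3

argmax_v P(X = v | obs) = 3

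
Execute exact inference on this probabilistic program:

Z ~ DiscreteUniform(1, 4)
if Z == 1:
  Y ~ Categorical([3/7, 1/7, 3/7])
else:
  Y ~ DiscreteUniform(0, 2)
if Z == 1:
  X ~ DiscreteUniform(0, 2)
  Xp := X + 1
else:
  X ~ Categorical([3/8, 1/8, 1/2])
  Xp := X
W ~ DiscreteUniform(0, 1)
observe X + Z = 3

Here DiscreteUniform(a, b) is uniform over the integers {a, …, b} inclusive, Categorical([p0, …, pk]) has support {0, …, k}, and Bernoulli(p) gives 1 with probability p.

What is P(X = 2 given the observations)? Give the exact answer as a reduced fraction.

P(X = 2 | obs) = 2/5

Enumerate traces; 18 have nonzero weight after conditioning:
  (Z=1, Y=0, X=2, W=0) weight 1/56
  (Z=1, Y=0, X=2, W=1) weight 1/56
  (Z=1, Y=1, X=2, W=0) weight 1/168
  (Z=1, Y=1, X=2, W=1) weight 1/168
  (Z=1, Y=2, X=2, W=0) weight 1/56
  (Z=1, Y=2, X=2, W=1) weight 1/56
  (Z=2, Y=0, X=1, W=0) weight 1/192
  (Z=2, Y=0, X=1, W=1) weight 1/192
  (Z=3, Y=0, X=0, W=0) weight 1/64
  … 9 more
Group by X:
  weight(X=0) = 3/32
  weight(X=1) = 1/32
  weight(X=2) = 1/12
Total weight = 3/32 + 1/32 + 1/12 = 5/24
P(X=0 | obs) = 3/32 / 5/24 = 9/20
P(X=1 | obs) = 1/32 / 5/24 = 3/20
P(X=2 | obs) = 1/12 / 5/24 = 2/5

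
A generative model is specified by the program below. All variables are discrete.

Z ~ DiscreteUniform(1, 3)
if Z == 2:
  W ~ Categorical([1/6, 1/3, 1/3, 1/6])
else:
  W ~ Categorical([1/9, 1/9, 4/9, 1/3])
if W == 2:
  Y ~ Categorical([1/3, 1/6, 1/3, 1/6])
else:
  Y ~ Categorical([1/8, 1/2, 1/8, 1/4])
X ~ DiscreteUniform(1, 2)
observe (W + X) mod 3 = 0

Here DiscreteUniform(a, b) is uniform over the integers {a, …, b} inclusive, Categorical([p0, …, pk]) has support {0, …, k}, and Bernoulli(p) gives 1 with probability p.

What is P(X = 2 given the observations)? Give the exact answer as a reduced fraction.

Enumerate traces; 24 have nonzero weight after conditioning:
  (Z=1, W=1, Y=0, X=2) weight 1/432
  (Z=1, W=1, Y=1, X=2) weight 1/108
  (Z=1, W=1, Y=2, X=2) weight 1/432
  (Z=1, W=1, Y=3, X=2) weight 1/216
  (Z=1, W=2, Y=0, X=1) weight 2/81
  (Z=1, W=2, Y=1, X=1) weight 1/81
  (Z=1, W=2, Y=2, X=1) weight 2/81
  (Z=1, W=2, Y=3, X=1) weight 1/81
  … 16 more
Group by X:
  weight(X=1) = 11/54
  weight(X=2) = 5/54
Total weight = 11/54 + 5/54 = 8/27
P(X=1 | obs) = 11/54 / 8/27 = 11/16
P(X=2 | obs) = 5/54 / 8/27 = 5/16

P(X = 2 | obs) = 5/16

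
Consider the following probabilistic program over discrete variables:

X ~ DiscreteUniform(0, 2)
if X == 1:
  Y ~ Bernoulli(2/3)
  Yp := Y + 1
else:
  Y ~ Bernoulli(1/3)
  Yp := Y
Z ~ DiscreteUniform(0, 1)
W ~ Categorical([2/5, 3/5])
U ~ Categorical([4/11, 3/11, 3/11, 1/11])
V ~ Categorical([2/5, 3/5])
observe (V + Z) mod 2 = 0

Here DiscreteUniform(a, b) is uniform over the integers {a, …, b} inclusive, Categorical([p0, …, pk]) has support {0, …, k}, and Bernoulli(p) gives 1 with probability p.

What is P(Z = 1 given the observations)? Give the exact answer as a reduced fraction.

Enumerate traces; 96 have nonzero weight after conditioning:
  (X=0, Y=0, Z=0, W=0, U=0, V=0) weight 16/2475
  (X=0, Y=0, Z=0, W=0, U=1, V=0) weight 4/825
  (X=0, Y=0, Z=0, W=0, U=2, V=0) weight 4/825
  (X=0, Y=0, Z=0, W=0, U=3, V=0) weight 4/2475
  (X=0, Y=0, Z=0, W=1, U=0, V=0) weight 8/825
  (X=0, Y=0, Z=0, W=1, U=1, V=0) weight 2/275
  (X=0, Y=0, Z=0, W=1, U=2, V=0) weight 2/275
  (X=0, Y=0, Z=0, W=1, U=3, V=0) weight 2/825
  (X=0, Y=0, Z=1, W=0, U=0, V=1) weight 8/825
  … 87 more
Group by Z:
  weight(Z=0) = 1/5
  weight(Z=1) = 3/10
Total weight = 1/5 + 3/10 = 1/2
P(Z=0 | obs) = 1/5 / 1/2 = 2/5
P(Z=1 | obs) = 3/10 / 1/2 = 3/5

P(Z = 1 | obs) = 3/5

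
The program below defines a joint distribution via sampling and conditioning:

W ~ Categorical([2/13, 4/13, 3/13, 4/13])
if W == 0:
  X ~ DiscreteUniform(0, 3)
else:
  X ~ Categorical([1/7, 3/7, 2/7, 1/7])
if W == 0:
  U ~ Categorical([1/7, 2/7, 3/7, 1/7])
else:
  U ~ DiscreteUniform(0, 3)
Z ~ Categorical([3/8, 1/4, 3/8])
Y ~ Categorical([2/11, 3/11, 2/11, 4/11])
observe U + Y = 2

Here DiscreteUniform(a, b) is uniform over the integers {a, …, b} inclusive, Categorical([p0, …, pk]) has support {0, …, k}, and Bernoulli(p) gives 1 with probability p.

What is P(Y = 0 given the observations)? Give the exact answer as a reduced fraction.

P(Y = 0 | obs) = 202/651

Enumerate traces; 144 have nonzero weight after conditioning:
  (W=0, X=0, U=0, Z=0, Y=2) weight 3/8008
  (W=0, X=0, U=0, Z=1, Y=2) weight 1/4004
  (W=0, X=0, U=0, Z=2, Y=2) weight 3/8008
  (W=0, X=0, U=1, Z=0, Y=1) weight 9/8008
  (W=0, X=0, U=1, Z=1, Y=1) weight 3/4004
  (W=0, X=0, U=1, Z=2, Y=1) weight 9/8008
  (W=0, X=0, U=2, Z=0, Y=0) weight 9/8008
  (W=0, X=0, U=2, Z=1, Y=0) weight 3/4004
  … 136 more
Group by Y:
  weight(Y=0) = 101/2002
  weight(Y=1) = 279/4004
  weight(Y=2) = 85/2002
Total weight = 101/2002 + 279/4004 + 85/2002 = 93/572
P(Y=0 | obs) = 101/2002 / 93/572 = 202/651
P(Y=1 | obs) = 279/4004 / 93/572 = 3/7
P(Y=2 | obs) = 85/2002 / 93/572 = 170/651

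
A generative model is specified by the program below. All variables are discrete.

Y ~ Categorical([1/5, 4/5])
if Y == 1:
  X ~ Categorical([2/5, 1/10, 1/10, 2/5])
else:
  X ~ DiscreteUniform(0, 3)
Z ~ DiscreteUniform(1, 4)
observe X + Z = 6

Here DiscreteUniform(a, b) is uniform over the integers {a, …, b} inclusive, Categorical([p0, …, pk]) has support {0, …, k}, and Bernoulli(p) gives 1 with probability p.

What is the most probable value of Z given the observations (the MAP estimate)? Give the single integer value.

argmax_v P(Z = v | obs) = 3

Enumerate traces; 4 have nonzero weight after conditioning:
  (Y=0, X=2, Z=4) weight 1/80
  (Y=0, X=3, Z=3) weight 1/80
  (Y=1, X=2, Z=4) weight 1/50
  (Y=1, X=3, Z=3) weight 2/25
Group by Z:
  weight(Z=3) = 37/400
  weight(Z=4) = 13/400
Total weight = 37/400 + 13/400 = 1/8
P(Z=3 | obs) = 37/400 / 1/8 = 37/50
P(Z=4 | obs) = 13/400 / 1/8 = 13/50
argmax = 3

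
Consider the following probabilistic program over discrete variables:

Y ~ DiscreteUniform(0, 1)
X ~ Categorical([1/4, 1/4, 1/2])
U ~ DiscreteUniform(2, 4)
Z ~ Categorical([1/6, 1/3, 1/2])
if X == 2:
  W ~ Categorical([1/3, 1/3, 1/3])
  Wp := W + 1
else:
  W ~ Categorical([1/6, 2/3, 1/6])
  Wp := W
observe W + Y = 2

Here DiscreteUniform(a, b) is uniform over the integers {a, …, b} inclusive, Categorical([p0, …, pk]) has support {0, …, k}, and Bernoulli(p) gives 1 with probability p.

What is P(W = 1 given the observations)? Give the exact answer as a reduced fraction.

P(W = 1 | obs) = 2/3

Enumerate traces; 54 have nonzero weight after conditioning:
  (Y=0, X=0, U=2, Z=0, W=2) weight 1/864
  (Y=0, X=0, U=2, Z=1, W=2) weight 1/432
  (Y=0, X=0, U=2, Z=2, W=2) weight 1/288
  (Y=0, X=0, U=3, Z=0, W=2) weight 1/864
  (Y=0, X=0, U=3, Z=1, W=2) weight 1/432
  (Y=0, X=0, U=3, Z=2, W=2) weight 1/288
  (Y=0, X=0, U=4, Z=0, W=2) weight 1/864
  (Y=0, X=0, U=4, Z=1, W=2) weight 1/432
  (Y=1, X=0, U=2, Z=0, W=1) weight 1/216
  … 45 more
Group by W:
  weight(W=1) = 1/4
  weight(W=2) = 1/8
Total weight = 1/4 + 1/8 = 3/8
P(W=1 | obs) = 1/4 / 3/8 = 2/3
P(W=2 | obs) = 1/8 / 3/8 = 1/3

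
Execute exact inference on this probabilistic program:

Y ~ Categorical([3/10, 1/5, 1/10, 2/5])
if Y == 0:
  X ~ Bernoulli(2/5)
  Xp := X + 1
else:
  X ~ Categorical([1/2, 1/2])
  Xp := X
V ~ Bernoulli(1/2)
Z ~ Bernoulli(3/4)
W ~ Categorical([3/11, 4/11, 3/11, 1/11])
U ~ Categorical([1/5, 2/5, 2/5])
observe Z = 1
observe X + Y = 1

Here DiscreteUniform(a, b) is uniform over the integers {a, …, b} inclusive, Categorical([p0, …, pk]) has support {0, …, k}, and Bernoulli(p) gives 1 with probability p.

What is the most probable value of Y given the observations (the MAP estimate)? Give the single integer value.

argmax_v P(Y = v | obs) = 0

Enumerate traces; 48 have nonzero weight after conditioning:
  (Y=0, X=1, V=0, Z=1, W=0, U=0) weight 27/11000
  (Y=0, X=1, V=0, Z=1, W=0, U=1) weight 27/5500
  (Y=0, X=1, V=0, Z=1, W=0, U=2) weight 27/5500
  (Y=0, X=1, V=0, Z=1, W=1, U=0) weight 9/2750
  (Y=0, X=1, V=0, Z=1, W=1, U=1) weight 9/1375
  (Y=0, X=1, V=0, Z=1, W=1, U=2) weight 9/1375
  (Y=0, X=1, V=0, Z=1, W=2, U=0) weight 27/11000
  (Y=0, X=1, V=0, Z=1, W=2, U=1) weight 27/5500
  (Y=1, X=0, V=0, Z=1, W=0, U=0) weight 9/4400
  … 39 more
Group by Y:
  weight(Y=0) = 9/100
  weight(Y=1) = 3/40
Total weight = 9/100 + 3/40 = 33/200
P(Y=0 | obs) = 9/100 / 33/200 = 6/11
P(Y=1 | obs) = 3/40 / 33/200 = 5/11
argmax = 0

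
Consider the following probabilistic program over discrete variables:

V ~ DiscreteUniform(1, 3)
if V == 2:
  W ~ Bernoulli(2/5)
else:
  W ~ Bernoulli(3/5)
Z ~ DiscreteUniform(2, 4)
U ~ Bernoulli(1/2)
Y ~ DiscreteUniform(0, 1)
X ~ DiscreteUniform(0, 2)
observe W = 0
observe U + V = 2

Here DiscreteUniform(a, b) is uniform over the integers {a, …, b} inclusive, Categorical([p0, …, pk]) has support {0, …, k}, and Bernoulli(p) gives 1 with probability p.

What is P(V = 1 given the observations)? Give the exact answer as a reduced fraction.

Enumerate traces; 36 have nonzero weight after conditioning:
  (V=1, W=0, Z=2, U=1, Y=0, X=0) weight 1/270
  (V=1, W=0, Z=2, U=1, Y=0, X=1) weight 1/270
  (V=1, W=0, Z=2, U=1, Y=0, X=2) weight 1/270
  (V=1, W=0, Z=2, U=1, Y=1, X=0) weight 1/270
  (V=1, W=0, Z=2, U=1, Y=1, X=1) weight 1/270
  (V=1, W=0, Z=2, U=1, Y=1, X=2) weight 1/270
  (V=1, W=0, Z=3, U=1, Y=0, X=0) weight 1/270
  (V=1, W=0, Z=3, U=1, Y=0, X=1) weight 1/270
  (V=2, W=0, Z=2, U=0, Y=0, X=0) weight 1/180
  … 27 more
Group by V:
  weight(V=1) = 1/15
  weight(V=2) = 1/10
Total weight = 1/15 + 1/10 = 1/6
P(V=1 | obs) = 1/15 / 1/6 = 2/5
P(V=2 | obs) = 1/10 / 1/6 = 3/5

P(V = 1 | obs) = 2/5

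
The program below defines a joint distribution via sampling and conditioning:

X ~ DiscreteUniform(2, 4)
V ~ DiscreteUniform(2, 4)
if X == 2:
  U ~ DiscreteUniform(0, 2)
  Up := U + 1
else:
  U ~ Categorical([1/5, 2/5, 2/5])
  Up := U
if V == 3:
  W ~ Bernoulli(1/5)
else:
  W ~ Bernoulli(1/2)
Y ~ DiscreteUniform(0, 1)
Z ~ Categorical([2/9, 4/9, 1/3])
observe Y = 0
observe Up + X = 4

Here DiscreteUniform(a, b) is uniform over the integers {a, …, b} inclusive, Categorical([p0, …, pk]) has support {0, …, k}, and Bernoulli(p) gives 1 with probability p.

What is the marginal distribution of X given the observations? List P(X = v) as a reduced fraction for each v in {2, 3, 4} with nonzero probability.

Enumerate traces; 54 have nonzero weight after conditioning:
  (X=2, V=2, U=1, W=0, Y=0, Z=0) weight 1/486
  (X=2, V=2, U=1, W=0, Y=0, Z=1) weight 1/243
  (X=2, V=2, U=1, W=0, Y=0, Z=2) weight 1/324
  (X=2, V=2, U=1, W=1, Y=0, Z=0) weight 1/486
  (X=2, V=2, U=1, W=1, Y=0, Z=1) weight 1/243
  (X=2, V=2, U=1, W=1, Y=0, Z=2) weight 1/324
  (X=2, V=3, U=1, W=0, Y=0, Z=0) weight 4/1215
  (X=2, V=3, U=1, W=0, Y=0, Z=1) weight 8/1215
  (X=3, V=2, U=1, W=0, Y=0, Z=0) weight 1/405
  (X=4, V=2, U=0, W=0, Y=0, Z=0) weight 1/810
  … 44 more
Group by X:
  weight(X=2) = 1/18
  weight(X=3) = 1/15
  weight(X=4) = 1/30
Total weight = 1/18 + 1/15 + 1/30 = 7/45
P(X=2 | obs) = 1/18 / 7/45 = 5/14
P(X=3 | obs) = 1/15 / 7/45 = 3/7
P(X=4 | obs) = 1/30 / 7/45 = 3/14

P(X=2) = 5/14, P(X=3) = 3/7, P(X=4) = 3/14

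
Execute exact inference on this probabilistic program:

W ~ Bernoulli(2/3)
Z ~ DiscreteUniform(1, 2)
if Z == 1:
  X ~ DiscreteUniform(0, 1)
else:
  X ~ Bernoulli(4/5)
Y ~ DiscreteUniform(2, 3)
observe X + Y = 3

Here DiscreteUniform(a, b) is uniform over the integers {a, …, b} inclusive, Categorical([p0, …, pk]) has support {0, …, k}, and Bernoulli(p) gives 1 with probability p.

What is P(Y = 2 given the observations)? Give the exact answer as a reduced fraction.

Enumerate traces; 8 have nonzero weight after conditioning:
  (W=0, Z=1, X=0, Y=3) weight 1/24
  (W=0, Z=1, X=1, Y=2) weight 1/24
  (W=0, Z=2, X=0, Y=3) weight 1/60
  (W=0, Z=2, X=1, Y=2) weight 1/15
  (W=1, Z=1, X=0, Y=3) weight 1/12
  (W=1, Z=1, X=1, Y=2) weight 1/12
  (W=1, Z=2, X=0, Y=3) weight 1/30
  (W=1, Z=2, X=1, Y=2) weight 2/15
Group by Y:
  weight(Y=2) = 13/40
  weight(Y=3) = 7/40
Total weight = 13/40 + 7/40 = 1/2
P(Y=2 | obs) = 13/40 / 1/2 = 13/20
P(Y=3 | obs) = 7/40 / 1/2 = 7/20

P(Y = 2 | obs) = 13/20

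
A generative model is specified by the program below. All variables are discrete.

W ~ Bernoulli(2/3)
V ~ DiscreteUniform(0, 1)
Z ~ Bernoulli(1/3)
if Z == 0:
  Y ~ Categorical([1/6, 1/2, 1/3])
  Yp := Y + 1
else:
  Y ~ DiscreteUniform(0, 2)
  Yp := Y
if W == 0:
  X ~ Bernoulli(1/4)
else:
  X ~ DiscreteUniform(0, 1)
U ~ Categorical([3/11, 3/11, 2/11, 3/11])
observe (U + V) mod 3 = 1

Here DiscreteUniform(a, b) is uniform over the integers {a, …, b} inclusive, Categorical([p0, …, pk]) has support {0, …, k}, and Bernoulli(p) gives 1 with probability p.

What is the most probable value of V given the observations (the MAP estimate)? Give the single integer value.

Enumerate traces; 72 have nonzero weight after conditioning:
  (W=0, V=0, Z=0, Y=0, X=0, U=1) weight 1/264
  (W=0, V=0, Z=0, Y=0, X=1, U=1) weight 1/792
  (W=0, V=0, Z=0, Y=1, X=0, U=1) weight 1/88
  (W=0, V=0, Z=0, Y=1, X=1, U=1) weight 1/264
  (W=0, V=0, Z=0, Y=2, X=0, U=1) weight 1/132
  (W=0, V=0, Z=0, Y=2, X=1, U=1) weight 1/396
  (W=0, V=0, Z=1, Y=0, X=0, U=1) weight 1/264
  (W=0, V=0, Z=1, Y=0, X=1, U=1) weight 1/792
  (W=0, V=1, Z=0, Y=0, X=0, U=0) weight 1/264
  … 63 more
Group by V:
  weight(V=0) = 3/22
  weight(V=1) = 3/11
Total weight = 3/22 + 3/11 = 9/22
P(V=0 | obs) = 3/22 / 9/22 = 1/3
P(V=1 | obs) = 3/11 / 9/22 = 2/3
argmax = 1

argmax_v P(V = v | obs) = 1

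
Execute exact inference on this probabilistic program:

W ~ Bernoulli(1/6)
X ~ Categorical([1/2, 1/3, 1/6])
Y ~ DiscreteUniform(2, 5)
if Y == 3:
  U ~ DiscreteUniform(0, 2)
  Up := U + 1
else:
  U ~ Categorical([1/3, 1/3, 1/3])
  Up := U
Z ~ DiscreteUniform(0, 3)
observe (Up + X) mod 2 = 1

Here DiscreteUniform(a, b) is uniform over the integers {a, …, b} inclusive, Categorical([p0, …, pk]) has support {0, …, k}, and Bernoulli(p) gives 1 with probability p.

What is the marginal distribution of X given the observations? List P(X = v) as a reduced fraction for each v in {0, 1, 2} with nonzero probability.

Enumerate traces; 136 have nonzero weight after conditioning:
  (W=0, X=0, Y=2, U=1, Z=0) weight 5/576
  (W=0, X=0, Y=2, U=1, Z=1) weight 5/576
  (W=0, X=0, Y=2, U=1, Z=2) weight 5/576
  (W=0, X=0, Y=2, U=1, Z=3) weight 5/576
  (W=0, X=0, Y=3, U=0, Z=0) weight 5/576
  (W=0, X=0, Y=3, U=0, Z=1) weight 5/576
  (W=0, X=0, Y=3, U=0, Z=2) weight 5/576
  (W=0, X=0, Y=3, U=0, Z=3) weight 5/576
  (W=0, X=1, Y=2, U=0, Z=0) weight 5/864
  (W=0, X=2, Y=2, U=1, Z=0) weight 5/1728
  … 126 more
Group by X:
  weight(X=0) = 5/24
  weight(X=1) = 7/36
  weight(X=2) = 5/72
Total weight = 5/24 + 7/36 + 5/72 = 17/36
P(X=0 | obs) = 5/24 / 17/36 = 15/34
P(X=1 | obs) = 7/36 / 17/36 = 7/17
P(X=2 | obs) = 5/72 / 17/36 = 5/34

P(X=0) = 15/34, P(X=1) = 7/17, P(X=2) = 5/34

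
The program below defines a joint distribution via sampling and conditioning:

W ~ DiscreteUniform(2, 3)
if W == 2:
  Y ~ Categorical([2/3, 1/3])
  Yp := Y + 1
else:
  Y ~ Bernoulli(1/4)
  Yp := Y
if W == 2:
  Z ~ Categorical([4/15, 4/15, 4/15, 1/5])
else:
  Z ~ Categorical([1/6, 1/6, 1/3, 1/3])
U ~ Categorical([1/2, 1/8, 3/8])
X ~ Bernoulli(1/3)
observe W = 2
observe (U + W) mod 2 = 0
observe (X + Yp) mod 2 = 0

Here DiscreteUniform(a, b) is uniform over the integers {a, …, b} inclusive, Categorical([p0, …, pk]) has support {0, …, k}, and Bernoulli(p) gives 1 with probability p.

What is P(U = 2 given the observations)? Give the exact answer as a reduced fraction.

Enumerate traces; 16 have nonzero weight after conditioning:
  (W=2, Y=0, Z=0, U=0, X=1) weight 2/135
  (W=2, Y=0, Z=0, U=2, X=1) weight 1/90
  (W=2, Y=0, Z=1, U=0, X=1) weight 2/135
  (W=2, Y=0, Z=1, U=2, X=1) weight 1/90
  (W=2, Y=0, Z=2, U=0, X=1) weight 2/135
  (W=2, Y=0, Z=2, U=2, X=1) weight 1/90
  (W=2, Y=0, Z=3, U=0, X=1) weight 1/90
  (W=2, Y=0, Z=3, U=2, X=1) weight 1/120
  … 8 more
Group by U:
  weight(U=0) = 1/9
  weight(U=2) = 1/12
Total weight = 1/9 + 1/12 = 7/36
P(U=0 | obs) = 1/9 / 7/36 = 4/7
P(U=2 | obs) = 1/12 / 7/36 = 3/7

P(U = 2 | obs) = 3/7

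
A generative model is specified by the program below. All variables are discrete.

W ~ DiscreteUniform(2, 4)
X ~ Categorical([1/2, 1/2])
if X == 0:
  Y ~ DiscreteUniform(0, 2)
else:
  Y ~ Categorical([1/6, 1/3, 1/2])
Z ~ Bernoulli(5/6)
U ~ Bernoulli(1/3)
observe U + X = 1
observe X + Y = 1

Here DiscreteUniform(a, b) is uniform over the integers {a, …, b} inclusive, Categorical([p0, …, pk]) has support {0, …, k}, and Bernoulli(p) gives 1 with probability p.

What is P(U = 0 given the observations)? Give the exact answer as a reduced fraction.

P(U = 0 | obs) = 1/2

Enumerate traces; 12 have nonzero weight after conditioning:
  (W=2, X=0, Y=1, Z=0, U=1) weight 1/324
  (W=2, X=0, Y=1, Z=1, U=1) weight 5/324
  (W=2, X=1, Y=0, Z=0, U=0) weight 1/324
  (W=2, X=1, Y=0, Z=1, U=0) weight 5/324
  (W=3, X=0, Y=1, Z=0, U=1) weight 1/324
  (W=3, X=0, Y=1, Z=1, U=1) weight 5/324
  (W=3, X=1, Y=0, Z=0, U=0) weight 1/324
  (W=3, X=1, Y=0, Z=1, U=0) weight 5/324
  … 4 more
Group by U:
  weight(U=0) = 1/18
  weight(U=1) = 1/18
Total weight = 1/18 + 1/18 = 1/9
P(U=0 | obs) = 1/18 / 1/9 = 1/2
P(U=1 | obs) = 1/18 / 1/9 = 1/2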